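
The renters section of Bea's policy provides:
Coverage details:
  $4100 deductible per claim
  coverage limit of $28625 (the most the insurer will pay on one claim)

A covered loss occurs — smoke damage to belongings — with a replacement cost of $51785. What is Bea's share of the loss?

$23160

Subtract the deductible: $51785 − $4100 = $47685.
The $28625 per-incident cap binds; insurer pays $28625.
Out of pocket: $51785 − $28625 = $23160.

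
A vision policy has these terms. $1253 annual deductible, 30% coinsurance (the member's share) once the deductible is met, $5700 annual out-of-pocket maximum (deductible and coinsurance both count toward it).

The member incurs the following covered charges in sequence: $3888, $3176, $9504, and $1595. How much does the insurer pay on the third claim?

$6800.30

Claim 1 ($3888): deductible takes $1253, $2635 remains; coinsurance $2635 × 30% = $790.50. Member owes $2043.50 (running OOP $2043.50). Insurer: $3888 − $2043.50 = $1844.50.
Claim 2 ($3176): deductible met; 30% of $3176 = $952.80. Member owes $952.80 (running OOP $2996.30). Insurer: $3176 − $952.80 = $2223.20.
Claim 3 ($9504): deductible already satisfied, so member's share is 30% × $9504 = $2851.20. OOP would hit $5847.50 > $5700, so the cap limits the member to $5700 − $2996.30 = $2703.70. Insurer: $9504 − $2703.70 = $6800.30.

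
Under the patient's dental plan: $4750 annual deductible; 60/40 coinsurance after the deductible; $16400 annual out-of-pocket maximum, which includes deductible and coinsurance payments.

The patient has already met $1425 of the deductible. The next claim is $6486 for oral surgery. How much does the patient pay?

$4589.40

$1425 of the $4750 deductible is already met, leaving $3325.
The remaining $3161 (= $6486 − $3325) moves to coinsurance.
Patient's 40% share of $3161 is $1264.40.
So the patient owes $3325 + $1264.40 = $4589.40 before any cap.
Total out-of-pocket so far would be $1425 + $4589.40 = $6014.40, below the $16400 cap — no reduction.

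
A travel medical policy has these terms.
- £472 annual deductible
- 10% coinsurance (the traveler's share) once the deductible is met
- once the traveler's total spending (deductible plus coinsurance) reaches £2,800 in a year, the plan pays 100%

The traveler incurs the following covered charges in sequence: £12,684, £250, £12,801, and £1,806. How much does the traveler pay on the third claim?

£1,081.80

Bill 1, £12,684: deductible takes £472, £12,212 remains; 10% of £12,212 = £1,221.20. Traveler owes £1,693.20 (running OOP £1,693.20).
Bill 2, £250: deductible already satisfied, so traveler's share is 10% × £250 = £25. Traveler owes £25 (running OOP £1,718.20).
Bill 3, £12,801: deductible met; 10% of £12,801 = £1,280.10. That would push OOP to £2,998.30, over the £2,800 cap, so traveler pays £2,800 − £1,718.20 = £1,081.80.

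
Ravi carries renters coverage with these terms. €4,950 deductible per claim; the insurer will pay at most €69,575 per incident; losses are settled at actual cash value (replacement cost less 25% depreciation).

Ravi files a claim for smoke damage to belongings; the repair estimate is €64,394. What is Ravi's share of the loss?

€21,048.50

Depreciate 25%: the covered value is €64,394 × 0.75 = €48,295.50.
Subtract the deductible: €48,295.50 − €4,950 = €43,345.50.
That's under the €69,575 cap, so the insurer reimburses the full €43,345.50.
Out of pocket: €64,394 − €43,345.50 = €21,048.50.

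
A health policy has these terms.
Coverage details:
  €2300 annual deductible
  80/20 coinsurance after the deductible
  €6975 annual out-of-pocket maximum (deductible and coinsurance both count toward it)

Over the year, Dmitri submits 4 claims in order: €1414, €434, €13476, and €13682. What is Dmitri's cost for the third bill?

€3056.80

#1 (€1414): all of it applies to the deductible. Cost to patient: €1414. OOP to date €1414.
#2 (€434): all of it applies to the deductible. Cost to patient: €434. OOP to date €1848.
#3 (€13476): deductible takes €452, €13024 remains; patient's 20% is €2604.80. Patient pays €3056.80; OOP now €4904.80.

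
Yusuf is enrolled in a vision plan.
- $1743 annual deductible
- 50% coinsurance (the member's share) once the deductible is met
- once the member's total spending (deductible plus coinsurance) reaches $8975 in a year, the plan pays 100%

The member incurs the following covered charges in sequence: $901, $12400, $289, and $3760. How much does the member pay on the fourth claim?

$1308.50

#1 ($901): entire amount goes to the deductible. Member owes $901 (running OOP $901).
#2 ($12400): $842 to deductible, leaving $11558; coinsurance $11558 × 50% = $5779. Member pays $6621; OOP now $7522.
#3 ($289): deductible met; 50% of $289 = $144.50. Member owes $144.50 (running OOP $7666.50).
#4 ($3760): deductible already satisfied, so member's share is 50% × $3760 = $1880. Adding that to $7666.50 gives $9546.50, past the $8975 cap; member pays only $8975 − $7666.50 = $1308.50.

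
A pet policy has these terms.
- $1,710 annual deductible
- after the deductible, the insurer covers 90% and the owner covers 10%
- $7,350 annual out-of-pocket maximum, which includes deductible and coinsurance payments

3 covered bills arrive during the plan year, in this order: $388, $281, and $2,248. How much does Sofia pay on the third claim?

$1,161.70

Claim 1 ($388): fully absorbed by the deductible. Owner owes $388 (running OOP $388).
Claim 2 ($281): fully absorbed by the deductible. Owner pays $281; OOP now $669.
Claim 3 ($2,248): deductible takes $1,041, $1,207 remains; 10% of $1,207 = $120.70. Cost to owner: $1,161.70. OOP to date $1,830.70.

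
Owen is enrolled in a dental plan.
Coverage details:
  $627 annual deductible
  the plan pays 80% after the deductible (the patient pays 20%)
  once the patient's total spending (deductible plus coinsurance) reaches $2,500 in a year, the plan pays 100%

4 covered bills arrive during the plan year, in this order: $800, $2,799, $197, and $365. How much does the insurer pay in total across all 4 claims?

$2,827.20

Claim 1 — $800: $627 to deductible, leaving $173; patient's 20% is $34.60. Cost to patient: $661.60. OOP to date $661.60. Plan pays $800 − $661.60 = $138.40.
Claim 2 — $2,799: 20% coinsurance on $2,799 = $559.80. Patient pays $559.80; OOP now $1,221.40. Plan pays $2,799 − $559.80 = $2,239.20.
Claim 3 — $197: 20% coinsurance on $197 = $39.40. Cost to patient: $39.40. OOP to date $1,260.80. Plan pays $197 − $39.40 = $157.60.
Claim 4 — $365: 20% coinsurance on $365 = $73. Patient owes $73 (running OOP $1,333.80). Plan pays $365 − $73 = $292.
Insurer total = bills − patient's total = $4,161 − $1,333.80 = $2,827.20.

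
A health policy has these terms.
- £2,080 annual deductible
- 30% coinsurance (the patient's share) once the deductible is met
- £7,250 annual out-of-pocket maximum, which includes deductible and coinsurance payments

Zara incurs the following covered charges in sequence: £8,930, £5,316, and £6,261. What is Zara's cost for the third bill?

Bill 1, £8,930: £2,080 to deductible, leaving £6,850; patient's 30% is £2,055. Patient owes £4,135 (running OOP £4,135).
Bill 2, £5,316: 30% coinsurance on £5,316 = £1,594.80. Patient owes £1,594.80 (running OOP £5,729.80).
Bill 3, £6,261: deductible met; 30% of £6,261 = £1,878.30. Adding that to £5,729.80 gives £7,608.10, past the £7,250 cap; patient pays only £7,250 − £5,729.80 = £1,520.20.

£1,520.20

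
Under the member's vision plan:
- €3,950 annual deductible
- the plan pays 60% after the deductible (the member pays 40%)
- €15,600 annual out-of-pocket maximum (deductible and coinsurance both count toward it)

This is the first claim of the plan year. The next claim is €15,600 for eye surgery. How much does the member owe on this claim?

Nothing has been paid toward the €3,950 deductible, so the first €3,950 of this charge is applied there.
That leaves €15,600 − €3,950 = €11,650 for coinsurance.
Member's 40% share of €11,650 is €4,660.
So the member owes €3,950 + €4,660 = €8,610 before any cap.
Year-to-date out-of-pocket becomes €0 + €8,610 = €8,610, still under the €15,600 maximum, so no cap applies.

€8,610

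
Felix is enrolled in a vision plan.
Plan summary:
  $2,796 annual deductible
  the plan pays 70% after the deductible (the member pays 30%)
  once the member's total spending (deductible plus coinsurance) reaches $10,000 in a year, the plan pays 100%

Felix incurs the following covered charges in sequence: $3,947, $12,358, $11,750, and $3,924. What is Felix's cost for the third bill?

$3,151.30

#1 ($3,947): deductible takes $2,796, $1,151 remains; 30% of $1,151 = $345.30. Member pays $3,141.30; OOP now $3,141.30.
#2 ($12,358): deductible already satisfied, so member's share is 30% × $12,358 = $3,707.40. Member pays $3,707.40; OOP now $6,848.70.
#3 ($11,750): deductible met; 30% of $11,750 = $3,525. OOP would hit $10,373.70 > $10,000, so the cap limits the member to $10,000 − $6,848.70 = $3,151.30.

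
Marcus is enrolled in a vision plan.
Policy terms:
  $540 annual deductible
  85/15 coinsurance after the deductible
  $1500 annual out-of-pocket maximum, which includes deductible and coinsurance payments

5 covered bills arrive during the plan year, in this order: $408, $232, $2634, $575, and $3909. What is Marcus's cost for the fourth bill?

$86.25

Claim 1 ($408): entire amount goes to the deductible. Member owes $408 (running OOP $408).
Claim 2 ($232): $132 to deductible, leaving $100; 15% of $100 = $15. Member pays $147; OOP now $555.
Claim 3 ($2634): deductible already satisfied, so member's share is 15% × $2634 = $395.10. Member pays $395.10; OOP now $950.10.
Claim 4 ($575): deductible met; 15% of $575 = $86.25. Cost to member: $86.25. OOP to date $1036.35.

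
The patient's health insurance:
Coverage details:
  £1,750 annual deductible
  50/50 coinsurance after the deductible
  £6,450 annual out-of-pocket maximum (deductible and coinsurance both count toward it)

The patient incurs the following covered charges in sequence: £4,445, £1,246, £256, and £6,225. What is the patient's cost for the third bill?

£128

Bill 1, £4,445: £1,750 finishes the deductible; £2,695 goes to coinsurance; 50% of £2,695 = £1,347.50. Patient pays £3,097.50; OOP now £3,097.50.
Bill 2, £1,246: 50% coinsurance on £1,246 = £623. Patient pays £623; OOP now £3,720.50.
Bill 3, £256: 50% coinsurance on £256 = £128. Patient pays £128; OOP now £3,848.50.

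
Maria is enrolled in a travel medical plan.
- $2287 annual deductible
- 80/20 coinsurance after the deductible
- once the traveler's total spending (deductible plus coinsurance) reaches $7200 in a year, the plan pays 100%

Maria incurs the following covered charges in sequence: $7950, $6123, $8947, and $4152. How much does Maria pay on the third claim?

Claim 1 — $7950: deductible takes $2287, $5663 remains; coinsurance $5663 × 20% = $1132.60. Traveler pays $3419.60; OOP now $3419.60.
Claim 2 — $6123: 20% coinsurance on $6123 = $1224.60. Cost to traveler: $1224.60. OOP to date $4644.20.
Claim 3 — $8947: 20% coinsurance on $8947 = $1789.40. Traveler pays $1789.40; OOP now $6433.60.

$1789.40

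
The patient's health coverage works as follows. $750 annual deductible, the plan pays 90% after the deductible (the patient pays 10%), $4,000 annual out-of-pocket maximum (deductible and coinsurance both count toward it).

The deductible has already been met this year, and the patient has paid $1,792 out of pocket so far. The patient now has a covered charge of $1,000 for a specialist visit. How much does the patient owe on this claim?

With the deductible met, the entire $1,000 is subject to coinsurance.
10% of $1,000 = $100 falls to the patient.
Total out-of-pocket so far would be $1,792 + $100 = $1,892, below the $4,000 cap — no reduction.

$100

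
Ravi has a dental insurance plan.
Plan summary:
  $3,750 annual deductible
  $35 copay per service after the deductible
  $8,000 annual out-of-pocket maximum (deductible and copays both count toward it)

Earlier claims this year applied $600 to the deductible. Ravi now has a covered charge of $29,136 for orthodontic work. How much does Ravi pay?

Deductible still to meet: $3,750 − $600 = $3,150.
The remaining $25,986 (= $29,136 − $3,150) moves to the copay.
Copay on this service: $35.
Patient responsibility before any cap: $3,150 + $35 = $3,185.
Cumulative spending $600 + $3,185 = $3,785 stays under the $8,000 maximum.

$3,185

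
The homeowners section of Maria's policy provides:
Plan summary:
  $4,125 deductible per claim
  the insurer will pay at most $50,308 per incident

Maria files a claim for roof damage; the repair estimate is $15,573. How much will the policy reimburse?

After the deductible, $15,573 − $4,125 = $11,448 remains.
$11,448 is within the $50,308 limit, so the insurer pays $11,448.

$11,448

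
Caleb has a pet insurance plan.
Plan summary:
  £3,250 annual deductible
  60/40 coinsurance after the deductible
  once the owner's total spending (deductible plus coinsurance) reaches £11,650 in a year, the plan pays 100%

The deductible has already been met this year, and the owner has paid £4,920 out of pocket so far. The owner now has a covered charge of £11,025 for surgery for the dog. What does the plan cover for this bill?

With the deductible met, the entire £11,025 is subject to coinsurance.
Owner's 40% share of £11,025 is £4,410.
Cumulative spending £4,920 + £4,410 = £9,330 stays under the £11,650 maximum.
The plan picks up £11,025 − £4,410 = £6,615.

£6,615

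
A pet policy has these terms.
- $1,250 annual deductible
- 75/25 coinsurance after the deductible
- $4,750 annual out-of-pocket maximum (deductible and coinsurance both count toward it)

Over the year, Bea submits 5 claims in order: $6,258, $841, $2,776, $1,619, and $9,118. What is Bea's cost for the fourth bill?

Claim 1 — $6,258: deductible takes $1,250, $5,008 remains; coinsurance $5,008 × 25% = $1,252. Owner pays $2,502; OOP now $2,502.
Claim 2 — $841: deductible already satisfied, so owner's share is 25% × $841 = $210.25. Owner pays $210.25; OOP now $2,712.25.
Claim 3 — $2,776: deductible already satisfied, so owner's share is 25% × $2,776 = $694. Owner owes $694 (running OOP $3,406.25).
Claim 4 — $1,619: 25% coinsurance on $1,619 = $404.75. Owner owes $404.75 (running OOP $3,811).

$404.75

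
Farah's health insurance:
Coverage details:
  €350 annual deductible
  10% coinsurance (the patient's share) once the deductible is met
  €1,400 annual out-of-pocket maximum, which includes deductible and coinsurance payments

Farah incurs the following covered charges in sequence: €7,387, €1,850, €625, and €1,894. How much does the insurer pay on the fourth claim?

Bill 1, €7,387: €350 finishes the deductible; €7,037 goes to coinsurance; patient's 10% is €703.70. Cost to patient: €1,053.70. OOP to date €1,053.70. Plan pays €7,387 − €1,053.70 = €6,333.30.
Bill 2, €1,850: deductible met; 10% of €1,850 = €185. Patient pays €185; OOP now €1,238.70. Plan pays €1,850 − €185 = €1,665.
Bill 3, €625: deductible met; 10% of €625 = €62.50. Cost to patient: €62.50. OOP to date €1,301.20. Plan pays €625 − €62.50 = €562.50.
Bill 4, €1,894: 10% coinsurance on €1,894 = €189.40. Adding that to €1,301.20 gives €1,490.60, past the €1,400 cap; patient pays only €1,400 − €1,301.20 = €98.80. Insurer: €1,894 − €98.80 = €1,795.20.

€1,795.20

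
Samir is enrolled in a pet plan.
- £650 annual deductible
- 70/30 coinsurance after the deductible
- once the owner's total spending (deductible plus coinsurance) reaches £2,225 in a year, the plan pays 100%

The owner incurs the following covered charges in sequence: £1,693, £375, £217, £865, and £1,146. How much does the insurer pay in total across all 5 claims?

#1 (£1,693): £650 finishes the deductible; £1,043 goes to coinsurance; 30% of £1,043 = £312.90. Cost to owner: £962.90. OOP to date £962.90. Insurer: £1,693 − £962.90 = £730.10.
#2 (£375): 30% coinsurance on £375 = £112.50. Owner pays £112.50; OOP now £1,075.40. Plan pays £375 − £112.50 = £262.50.
#3 (£217): deductible already satisfied, so owner's share is 30% × £217 = £65.10. Cost to owner: £65.10. OOP to date £1,140.50. Plan pays £217 − £65.10 = £151.90.
#4 (£865): deductible met; 30% of £865 = £259.50. Owner owes £259.50 (running OOP £1,400). Plan pays £865 − £259.50 = £605.50.
#5 (£1,146): deductible already satisfied, so owner's share is 30% × £1,146 = £343.80. Cost to owner: £343.80. OOP to date £1,743.80. Insurer: £1,146 − £343.80 = £802.20.
Insurer total: £730.10 + £262.50 + £151.90 + £605.50 + £802.20 = £2,552.20.

£2,552.20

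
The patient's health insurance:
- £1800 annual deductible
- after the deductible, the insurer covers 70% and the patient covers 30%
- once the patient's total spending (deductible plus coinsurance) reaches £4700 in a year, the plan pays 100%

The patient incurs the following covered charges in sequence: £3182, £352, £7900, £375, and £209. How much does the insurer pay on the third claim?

£5530

Bill 1, £3182: £1800 to deductible, leaving £1382; patient's 30% is £414.60. Patient owes £2214.60 (running OOP £2214.60). Insurer: £3182 − £2214.60 = £967.40.
Bill 2, £352: deductible met; 30% of £352 = £105.60. Patient pays £105.60; OOP now £2320.20. Plan pays £352 − £105.60 = £246.40.
Bill 3, £7900: 30% coinsurance on £7900 = £2370. Cost to patient: £2370. OOP to date £4690.20. Plan pays £7900 − £2370 = £5530.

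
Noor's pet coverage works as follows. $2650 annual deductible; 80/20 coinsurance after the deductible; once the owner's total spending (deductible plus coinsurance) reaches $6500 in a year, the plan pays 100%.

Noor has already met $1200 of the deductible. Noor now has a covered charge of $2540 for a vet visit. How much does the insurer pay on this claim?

Remaining deductible: $2650 − $1200 = $1450.
After the $1450 deductible portion, $2540 − $1450 = $1090 is subject to coinsurance.
20% of $1090 = $218 falls to the owner.
So the owner owes $1450 + $218 = $1668 before any cap.
Year-to-date out-of-pocket becomes $1200 + $1668 = $2868, still under the $6500 maximum, so no cap applies.
The plan picks up $2540 − $1668 = $872.

$872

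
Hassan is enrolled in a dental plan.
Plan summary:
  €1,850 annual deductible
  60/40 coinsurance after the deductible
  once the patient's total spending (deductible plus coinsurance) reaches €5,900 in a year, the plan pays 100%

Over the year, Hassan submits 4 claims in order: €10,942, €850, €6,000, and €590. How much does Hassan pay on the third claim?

#1 (€10,942): €1,850 finishes the deductible; €9,092 goes to coinsurance; 40% of €9,092 = €3,636.80. Cost to patient: €5,486.80. OOP to date €5,486.80.
#2 (€850): deductible already satisfied, so patient's share is 40% × €850 = €340. Patient pays €340; OOP now €5,826.80.
#3 (€6,000): deductible already satisfied, so patient's share is 40% × €6,000 = €2,400. OOP would hit €8,226.80 > €5,900, so the cap limits the patient to €5,900 − €5,826.80 = €73.20.

€73.20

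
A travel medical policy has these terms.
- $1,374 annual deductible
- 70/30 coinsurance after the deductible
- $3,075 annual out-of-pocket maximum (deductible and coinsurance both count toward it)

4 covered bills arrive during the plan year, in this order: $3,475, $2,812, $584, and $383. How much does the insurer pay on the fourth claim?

#1 ($3,475): $1,374 to deductible, leaving $2,101; coinsurance $2,101 × 30% = $630.30. Traveler pays $2,004.30; OOP now $2,004.30. Plan pays $3,475 − $2,004.30 = $1,470.70.
#2 ($2,812): deductible already satisfied, so traveler's share is 30% × $2,812 = $843.60. Traveler owes $843.60 (running OOP $2,847.90). Insurer: $2,812 − $843.60 = $1,968.40.
#3 ($584): 30% coinsurance on $584 = $175.20. Cost to traveler: $175.20. OOP to date $3,023.10. Insurer: $584 − $175.20 = $408.80.
#4 ($383): deductible already satisfied, so traveler's share is 30% × $383 = $114.90. That would push OOP to $3,138, over the $3,075 cap, so traveler pays $3,075 − $3,023.10 = $51.90. Plan pays $383 − $51.90 = $331.10.

$331.10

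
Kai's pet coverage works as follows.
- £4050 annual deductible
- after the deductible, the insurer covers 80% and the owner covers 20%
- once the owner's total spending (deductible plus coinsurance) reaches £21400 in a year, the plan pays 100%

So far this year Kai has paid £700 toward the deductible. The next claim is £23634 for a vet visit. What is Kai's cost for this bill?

Remaining deductible: £4050 − £700 = £3350.
That leaves £23634 − £3350 = £20284 for coinsurance.
20% of £20284 = £4056.80 falls to the owner.
So the owner owes £3350 + £4056.80 = £7406.80 before any cap.
Cumulative spending £700 + £7406.80 = £8106.80 stays under the £21400 maximum.

£7406.80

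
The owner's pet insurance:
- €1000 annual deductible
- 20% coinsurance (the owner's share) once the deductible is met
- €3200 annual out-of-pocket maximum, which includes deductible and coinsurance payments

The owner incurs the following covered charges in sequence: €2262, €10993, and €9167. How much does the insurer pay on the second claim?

€9045.40

Bill 1, €2262: deductible takes €1000, €1262 remains; coinsurance €1262 × 20% = €252.40. Owner pays €1252.40; OOP now €1252.40. Insurer: €2262 − €1252.40 = €1009.60.
Bill 2, €10993: 20% coinsurance on €10993 = €2198.60. OOP would hit €3451 > €3200, so the cap limits the owner to €3200 − €1252.40 = €1947.60. Insurer: €10993 − €1947.60 = €9045.40.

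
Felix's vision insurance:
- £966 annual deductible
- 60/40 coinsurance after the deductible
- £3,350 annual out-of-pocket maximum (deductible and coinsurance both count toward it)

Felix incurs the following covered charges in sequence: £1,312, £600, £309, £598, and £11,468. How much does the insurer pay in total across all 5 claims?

#1 (£1,312): £966 to deductible, leaving £346; 40% of £346 = £138.40. Cost to member: £1,104.40. OOP to date £1,104.40. Insurer: £1,312 − £1,104.40 = £207.60.
#2 (£600): deductible already satisfied, so member's share is 40% × £600 = £240. Member pays £240; OOP now £1,344.40. Insurer: £600 − £240 = £360.
#3 (£309): deductible met; 40% of £309 = £123.60. Cost to member: £123.60. OOP to date £1,468. Insurer: £309 − £123.60 = £185.40.
#4 (£598): deductible met; 40% of £598 = £239.20. Member pays £239.20; OOP now £1,707.20. Plan pays £598 − £239.20 = £358.80.
#5 (£11,468): deductible already satisfied, so member's share is 40% × £11,468 = £4,587.20. Adding that to £1,707.20 gives £6,294.40, past the £3,350 cap; member pays only £3,350 − £1,707.20 = £1,642.80. Insurer: £11,468 − £1,642.80 = £9,825.20.
Insurer total: £207.60 + £360 + £185.40 + £358.80 + £9,825.20 = £10,937.

£10,937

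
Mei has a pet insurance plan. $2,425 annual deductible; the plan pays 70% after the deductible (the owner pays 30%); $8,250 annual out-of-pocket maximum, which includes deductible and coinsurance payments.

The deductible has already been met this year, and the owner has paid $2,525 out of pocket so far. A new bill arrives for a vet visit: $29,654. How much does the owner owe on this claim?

The deductible is already satisfied, so the full bill goes to coinsurance.
Owner's 30% share of $29,654 is $8,896.20.
Adding $8,896.20 to the $2,525 already spent would give $11,421.20, which exceeds the $8,250 cap; the owner pays just $8,250 − $2,525 = $5,725.

$5,725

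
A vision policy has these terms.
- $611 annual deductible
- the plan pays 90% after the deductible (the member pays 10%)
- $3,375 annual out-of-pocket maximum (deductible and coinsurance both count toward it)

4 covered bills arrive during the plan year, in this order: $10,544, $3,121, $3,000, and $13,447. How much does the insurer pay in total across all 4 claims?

Bill 1, $10,544: deductible takes $611, $9,933 remains; coinsurance $9,933 × 10% = $993.30. Cost to member: $1,604.30. OOP to date $1,604.30. Plan pays $10,544 − $1,604.30 = $8,939.70.
Bill 2, $3,121: 10% coinsurance on $3,121 = $312.10. Member pays $312.10; OOP now $1,916.40. Plan pays $3,121 − $312.10 = $2,808.90.
Bill 3, $3,000: 10% coinsurance on $3,000 = $300. Member pays $300; OOP now $2,216.40. Plan pays $3,000 − $300 = $2,700.
Bill 4, $13,447: 10% coinsurance on $13,447 = $1,344.70. That would push OOP to $3,561.10, over the $3,375 cap, so member pays $3,375 − $2,216.40 = $1,158.60. Plan pays $13,447 − $1,158.60 = $12,288.40.
Insurer total = bills − member's total = $30,112 − $3,375 = $26,737.

$26,737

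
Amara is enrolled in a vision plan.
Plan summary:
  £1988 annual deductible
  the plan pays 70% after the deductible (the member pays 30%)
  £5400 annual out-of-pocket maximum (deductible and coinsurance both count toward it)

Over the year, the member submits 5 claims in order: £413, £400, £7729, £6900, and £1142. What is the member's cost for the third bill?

Claim 1 (£413): all of it applies to the deductible. Member pays £413; OOP now £413.
Claim 2 (£400): entire amount goes to the deductible. Cost to member: £400. OOP to date £813.
Claim 3 (£7729): £1175 to deductible, leaving £6554; member's 30% is £1966.20. Member owes £3141.20 (running OOP £3954.20).

£3141.20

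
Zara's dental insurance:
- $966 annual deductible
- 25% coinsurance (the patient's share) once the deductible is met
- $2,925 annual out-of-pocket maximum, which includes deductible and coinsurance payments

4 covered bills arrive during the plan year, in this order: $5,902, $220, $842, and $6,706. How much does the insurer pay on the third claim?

$631.50

#1 ($5,902): deductible takes $966, $4,936 remains; 25% of $4,936 = $1,234. Cost to patient: $2,200. OOP to date $2,200. Insurer: $5,902 − $2,200 = $3,702.
#2 ($220): deductible already satisfied, so patient's share is 25% × $220 = $55. Patient owes $55 (running OOP $2,255). Insurer: $220 − $55 = $165.
#3 ($842): 25% coinsurance on $842 = $210.50. Patient pays $210.50; OOP now $2,465.50. Insurer: $842 − $210.50 = $631.50.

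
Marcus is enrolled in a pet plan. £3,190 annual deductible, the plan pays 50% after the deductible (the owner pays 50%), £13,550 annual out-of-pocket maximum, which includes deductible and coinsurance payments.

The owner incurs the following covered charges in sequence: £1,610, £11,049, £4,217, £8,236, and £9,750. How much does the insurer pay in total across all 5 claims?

£21,312

#1 (£1,610): all of it applies to the deductible. Owner pays £1,610; OOP now £1,610. Plan pays £1,610 − £1,610 = £0.
#2 (£11,049): £1,580 finishes the deductible; £9,469 goes to coinsurance; owner's 50% is £4,734.50. Owner owes £6,314.50 (running OOP £7,924.50). Insurer: £11,049 − £6,314.50 = £4,734.50.
#3 (£4,217): deductible already satisfied, so owner's share is 50% × £4,217 = £2,108.50. Owner owes £2,108.50 (running OOP £10,033). Plan pays £4,217 − £2,108.50 = £2,108.50.
#4 (£8,236): deductible already satisfied, so owner's share is 50% × £8,236 = £4,118. Adding that to £10,033 gives £14,151, past the £13,550 cap; owner pays only £13,550 − £10,033 = £3,517. Insurer: £8,236 − £3,517 = £4,719.
#5 (£9,750): 50% coinsurance on £9,750 = £4,875. OOP would hit £18,425 > £13,550, so the cap limits the owner to £13,550 − £13,550 = £0. Insurer: £9,750 − £0 = £9,750.
Insurer total = bills − owner's total = £34,862 − £13,550 = £21,312.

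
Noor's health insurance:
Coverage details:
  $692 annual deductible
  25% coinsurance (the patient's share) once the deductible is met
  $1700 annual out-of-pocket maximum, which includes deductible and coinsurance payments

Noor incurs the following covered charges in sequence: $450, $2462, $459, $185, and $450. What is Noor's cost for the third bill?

$114.75

Claim 1 ($450): entire amount goes to the deductible. Patient owes $450 (running OOP $450).
Claim 2 ($2462): $242 finishes the deductible; $2220 goes to coinsurance; patient's 25% is $555. Cost to patient: $797. OOP to date $1247.
Claim 3 ($459): 25% coinsurance on $459 = $114.75. Cost to patient: $114.75. OOP to date $1361.75.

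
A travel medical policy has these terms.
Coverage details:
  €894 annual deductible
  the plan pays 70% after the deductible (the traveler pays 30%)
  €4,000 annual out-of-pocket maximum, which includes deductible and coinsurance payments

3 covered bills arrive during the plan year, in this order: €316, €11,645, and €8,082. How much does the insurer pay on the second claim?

€7,961

Bill 1, €316: entire amount goes to the deductible. Cost to traveler: €316. OOP to date €316. Plan pays €316 − €316 = €0.
Bill 2, €11,645: deductible takes €578, €11,067 remains; traveler's 30% is €3,320.10. Deductible plus coinsurance: €578 + €3,320.10 = €3,898.10. That would push OOP to €4,214.10, over the €4,000 cap, so traveler pays €4,000 − €316 = €3,684. Insurer: €11,645 − €3,684 = €7,961.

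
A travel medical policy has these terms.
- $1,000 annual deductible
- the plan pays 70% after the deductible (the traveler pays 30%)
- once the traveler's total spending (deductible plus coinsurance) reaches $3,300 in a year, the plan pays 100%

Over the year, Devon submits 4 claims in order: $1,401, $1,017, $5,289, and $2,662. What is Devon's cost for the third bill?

$1,586.70

Bill 1, $1,401: deductible takes $1,000, $401 remains; coinsurance $401 × 30% = $120.30. Cost to traveler: $1,120.30. OOP to date $1,120.30.
Bill 2, $1,017: 30% coinsurance on $1,017 = $305.10. Traveler owes $305.10 (running OOP $1,425.40).
Bill 3, $5,289: 30% coinsurance on $5,289 = $1,586.70. Traveler pays $1,586.70; OOP now $3,012.10.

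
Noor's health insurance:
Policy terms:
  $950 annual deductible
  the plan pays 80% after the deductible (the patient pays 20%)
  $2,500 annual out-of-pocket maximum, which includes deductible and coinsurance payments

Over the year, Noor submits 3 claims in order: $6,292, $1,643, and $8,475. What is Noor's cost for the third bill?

Claim 1 — $6,292: deductible takes $950, $5,342 remains; patient's 20% is $1,068.40. Patient pays $2,018.40; OOP now $2,018.40.
Claim 2 — $1,643: deductible met; 20% of $1,643 = $328.60. Patient owes $328.60 (running OOP $2,347).
Claim 3 — $8,475: 20% coinsurance on $8,475 = $1,695. OOP would hit $4,042 > $2,500, so the cap limits the patient to $2,500 − $2,347 = $153.

$153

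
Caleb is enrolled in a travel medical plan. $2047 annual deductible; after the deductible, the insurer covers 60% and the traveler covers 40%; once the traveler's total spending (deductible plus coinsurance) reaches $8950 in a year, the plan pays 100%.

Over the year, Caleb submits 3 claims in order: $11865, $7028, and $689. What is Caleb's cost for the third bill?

Claim 1 — $11865: deductible takes $2047, $9818 remains; coinsurance $9818 × 40% = $3927.20. Traveler owes $5974.20 (running OOP $5974.20).
Claim 2 — $7028: deductible already satisfied, so traveler's share is 40% × $7028 = $2811.20. Traveler owes $2811.20 (running OOP $8785.40).
Claim 3 — $689: 40% coinsurance on $689 = $275.60. Adding that to $8785.40 gives $9061, past the $8950 cap; traveler pays only $8950 − $8785.40 = $164.60.

$164.60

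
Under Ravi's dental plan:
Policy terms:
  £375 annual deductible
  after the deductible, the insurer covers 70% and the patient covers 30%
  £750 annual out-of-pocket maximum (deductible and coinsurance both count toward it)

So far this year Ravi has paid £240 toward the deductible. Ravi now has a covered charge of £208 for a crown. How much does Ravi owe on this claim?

£156.90

Remaining deductible: £375 − £240 = £135.
That leaves £208 − £135 = £73 for coinsurance.
30% of £73 = £21.90 falls to the patient.
So the patient owes £135 + £21.90 = £156.90 before any cap.
Cumulative spending £240 + £156.90 = £396.90 stays under the £750 maximum.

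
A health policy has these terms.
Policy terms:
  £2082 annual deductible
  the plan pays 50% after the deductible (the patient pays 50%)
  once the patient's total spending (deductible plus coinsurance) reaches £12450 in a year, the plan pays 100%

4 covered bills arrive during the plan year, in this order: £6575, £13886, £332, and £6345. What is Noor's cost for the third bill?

£166

Bill 1, £6575: £2082 finishes the deductible; £4493 goes to coinsurance; patient's 50% is £2246.50. Patient owes £4328.50 (running OOP £4328.50).
Bill 2, £13886: deductible met; 50% of £13886 = £6943. Cost to patient: £6943. OOP to date £11271.50.
Bill 3, £332: deductible already satisfied, so patient's share is 50% × £332 = £166. Patient owes £166 (running OOP £11437.50).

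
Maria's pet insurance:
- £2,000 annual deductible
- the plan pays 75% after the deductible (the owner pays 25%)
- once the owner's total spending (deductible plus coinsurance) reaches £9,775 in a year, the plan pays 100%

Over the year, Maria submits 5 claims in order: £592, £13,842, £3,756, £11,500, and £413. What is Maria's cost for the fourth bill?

£2,875

Claim 1 — £592: all of it applies to the deductible. Cost to owner: £592. OOP to date £592.
Claim 2 — £13,842: £1,408 finishes the deductible; £12,434 goes to coinsurance; coinsurance £12,434 × 25% = £3,108.50. Owner pays £4,516.50; OOP now £5,108.50.
Claim 3 — £3,756: deductible already satisfied, so owner's share is 25% × £3,756 = £939. Cost to owner: £939. OOP to date £6,047.50.
Claim 4 — £11,500: deductible met; 25% of £11,500 = £2,875. Cost to owner: £2,875. OOP to date £8,922.50.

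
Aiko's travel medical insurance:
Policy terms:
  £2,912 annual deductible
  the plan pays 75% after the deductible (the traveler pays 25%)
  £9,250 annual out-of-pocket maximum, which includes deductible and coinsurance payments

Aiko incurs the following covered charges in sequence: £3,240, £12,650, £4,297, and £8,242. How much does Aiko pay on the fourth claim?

Claim 1 (£3,240): deductible takes £2,912, £328 remains; traveler's 25% is £82. Traveler owes £2,994 (running OOP £2,994).
Claim 2 (£12,650): 25% coinsurance on £12,650 = £3,162.50. Traveler pays £3,162.50; OOP now £6,156.50.
Claim 3 (£4,297): deductible already satisfied, so traveler's share is 25% × £4,297 = £1,074.25. Traveler owes £1,074.25 (running OOP £7,230.75).
Claim 4 (£8,242): deductible already satisfied, so traveler's share is 25% × £8,242 = £2,060.50. OOP would hit £9,291.25 > £9,250, so the cap limits the traveler to £9,250 − £7,230.75 = £2,019.25.

£2,019.25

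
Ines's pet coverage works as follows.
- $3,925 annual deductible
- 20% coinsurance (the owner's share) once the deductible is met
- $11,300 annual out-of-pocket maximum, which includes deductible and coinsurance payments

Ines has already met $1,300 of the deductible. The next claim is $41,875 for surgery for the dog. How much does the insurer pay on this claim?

Remaining deductible: $3,925 − $1,300 = $2,625.
After the $2,625 deductible portion, $41,875 − $2,625 = $39,250 is subject to coinsurance.
20% of $39,250 = $7,850 falls to the owner.
Owner responsibility before any cap: $2,625 + $7,850 = $10,475.
That would bring total out-of-pocket to $11,775, past the $11,300 cap. The owner is capped at $11,300 − $1,300 = $10,000 on this claim.
The plan picks up $41,875 − $10,000 = $31,875.

$31,875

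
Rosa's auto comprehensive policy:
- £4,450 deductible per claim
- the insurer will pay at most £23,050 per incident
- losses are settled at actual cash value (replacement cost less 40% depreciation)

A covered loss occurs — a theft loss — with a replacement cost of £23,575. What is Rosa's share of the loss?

At 40% depreciation, ACV = £23,575 − £9,430 = £14,145.
Less the £4,450 deductible: £14,145 − £4,450 = £9,695.
£9,695 ≤ £23,050, so the limit doesn't bind; insurer pays £9,695.
Policyholder's share is the uncovered remainder: £23,575 − £9,695 = £13,880.

£13,880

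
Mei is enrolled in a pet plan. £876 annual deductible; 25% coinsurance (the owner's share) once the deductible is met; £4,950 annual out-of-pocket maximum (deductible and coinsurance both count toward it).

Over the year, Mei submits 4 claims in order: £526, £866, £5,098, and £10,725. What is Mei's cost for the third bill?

Bill 1, £526: fully absorbed by the deductible. Owner owes £526 (running OOP £526).
Bill 2, £866: deductible takes £350, £516 remains; coinsurance £516 × 25% = £129. Owner owes £479 (running OOP £1,005).
Bill 3, £5,098: deductible already satisfied, so owner's share is 25% × £5,098 = £1,274.50. Owner owes £1,274.50 (running OOP £2,279.50).

£1,274.50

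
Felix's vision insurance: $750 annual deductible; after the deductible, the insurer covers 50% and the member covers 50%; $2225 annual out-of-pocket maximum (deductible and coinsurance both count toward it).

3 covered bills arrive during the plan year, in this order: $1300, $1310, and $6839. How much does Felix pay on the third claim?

$545

Bill 1, $1300: $750 to deductible, leaving $550; member's 50% is $275. Member owes $1025 (running OOP $1025).
Bill 2, $1310: deductible already satisfied, so member's share is 50% × $1310 = $655. Member owes $655 (running OOP $1680).
Bill 3, $6839: deductible met; 50% of $6839 = $3419.50. Adding that to $1680 gives $5099.50, past the $2225 cap; member pays only $2225 − $1680 = $545.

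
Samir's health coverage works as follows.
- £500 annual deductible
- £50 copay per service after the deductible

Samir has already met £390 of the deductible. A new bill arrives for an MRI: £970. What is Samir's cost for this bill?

£160

Deductible still to meet: £500 − £390 = £110.
That leaves £970 − £110 = £860 for the copay.
Copay on this service: £50.
Patient responsibility: £110 + £50 = £160.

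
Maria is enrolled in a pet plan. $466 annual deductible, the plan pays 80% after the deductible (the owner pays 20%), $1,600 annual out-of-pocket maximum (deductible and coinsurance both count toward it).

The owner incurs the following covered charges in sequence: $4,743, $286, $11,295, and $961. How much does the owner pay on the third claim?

$221.40

Claim 1 ($4,743): $466 to deductible, leaving $4,277; owner's 20% is $855.40. Owner owes $1,321.40 (running OOP $1,321.40).
Claim 2 ($286): deductible met; 20% of $286 = $57.20. Owner pays $57.20; OOP now $1,378.60.
Claim 3 ($11,295): deductible met; 20% of $11,295 = $2,259. OOP would hit $3,637.60 > $1,600, so the cap limits the owner to $1,600 − $1,378.60 = $221.40.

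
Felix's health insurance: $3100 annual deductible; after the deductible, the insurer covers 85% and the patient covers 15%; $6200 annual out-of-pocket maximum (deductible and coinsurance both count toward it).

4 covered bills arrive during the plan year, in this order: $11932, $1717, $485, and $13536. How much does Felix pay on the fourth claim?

$1444.90

#1 ($11932): $3100 finishes the deductible; $8832 goes to coinsurance; 15% of $8832 = $1324.80. Cost to patient: $4424.80. OOP to date $4424.80.
#2 ($1717): 15% coinsurance on $1717 = $257.55. Patient owes $257.55 (running OOP $4682.35).
#3 ($485): deductible met; 15% of $485 = $72.75. Patient pays $72.75; OOP now $4755.10.
#4 ($13536): 15% coinsurance on $13536 = $2030.40. That would push OOP to $6785.50, over the $6200 cap, so patient pays $6200 − $4755.10 = $1444.90.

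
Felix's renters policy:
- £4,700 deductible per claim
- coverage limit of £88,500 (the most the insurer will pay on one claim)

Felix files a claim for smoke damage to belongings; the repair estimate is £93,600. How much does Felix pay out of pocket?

£5,100

Subtract the deductible: £93,600 − £4,700 = £88,900.
The £88,500 per-incident cap binds; insurer pays £88,500.
Out of pocket: £93,600 − £88,500 = £5,100.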